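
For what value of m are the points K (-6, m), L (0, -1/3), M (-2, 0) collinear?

Collinearity: (K − L) must be parallel to (M − L) = (-2, 1/3).
Cross-multiplying the components: (m − (-1/3))·(-2) = (-6)·(1/3).
Solving gives m = 2/3.

2/3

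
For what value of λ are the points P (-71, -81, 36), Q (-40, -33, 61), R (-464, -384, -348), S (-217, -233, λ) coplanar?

Normal to plane PQR: n = (-10857, 2079, 9471); plane equation n·X = 943404.
Requiring n·S = 943404: (9471)λ + (1871562) = 943404.
So λ = -98.

-98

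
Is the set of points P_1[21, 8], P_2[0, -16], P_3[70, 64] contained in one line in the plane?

Yes

P_1P_2 = (-21, -24), P_1P_3 = (49, 56).
det[P_1P_2; P_1P_3] = (-21)(56) − (-24)(49) = 0.
The determinant is zero, so the points are collinear.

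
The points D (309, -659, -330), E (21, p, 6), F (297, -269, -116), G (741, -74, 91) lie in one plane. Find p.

Normal to plane DFG: n = (39000, 97500, -175500); plane equation n·P = 5713500.
Requiring n·E = 5713500: (97500)p + (-234000) = 5713500.
So p = 61.

61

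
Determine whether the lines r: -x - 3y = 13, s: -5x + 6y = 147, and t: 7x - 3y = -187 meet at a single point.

No

Intersecting r and s: solving the 2×2 system gives (x, y) = (-173/7, 82/21).
Substitute into t: (7)(-173/7) + (-3)(82/21) = -1293/7.
But t requires -187 ≠ -1293/7, so the three lines have no common point.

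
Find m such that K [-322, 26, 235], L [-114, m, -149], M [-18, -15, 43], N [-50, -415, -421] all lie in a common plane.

Normal to plane KMN: n = (-57776, 147200, -122912); plane equation n·P = -6453248.
Requiring n·L = -6453248: (147200)m + (24900352) = -6453248.
So m = -213.

-213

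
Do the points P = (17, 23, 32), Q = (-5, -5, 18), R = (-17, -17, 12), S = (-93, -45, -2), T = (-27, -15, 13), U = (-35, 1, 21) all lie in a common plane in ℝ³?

Yes

The plane through P, Q, R has normal n = PQ × PR = (0, 36, -72) and equation n·X = -1476.
Checking the remaining points: n·S = -1476, n·T = -1476, n·U = -1476.
All equal -1476, so all 6 points lie in one plane.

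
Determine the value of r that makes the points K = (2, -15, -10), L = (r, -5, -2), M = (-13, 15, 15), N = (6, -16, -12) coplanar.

-2

Normal to plane KMN: n = (-35, 70, -105); plane equation n·P = -70.
Requiring n·L = -70: (-35)r + (-140) = -70.
So r = -2.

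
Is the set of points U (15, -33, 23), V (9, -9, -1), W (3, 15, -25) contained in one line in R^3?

UV = (-6, 24, -24), UW = (-12, 48, -48).
Each component of UW is 2 times the corresponding component of UV, so UW = 2·UV and the points are collinear.

Yes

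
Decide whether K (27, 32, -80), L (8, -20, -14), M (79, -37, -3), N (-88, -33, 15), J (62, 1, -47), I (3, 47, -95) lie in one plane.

The plane through K, L, M has normal n = KL × KM = (550, 4895, 4015) and equation n·P = -149710.
Checking the remaining points: n·N = -149710, n·J = -149710, n·I = -149710.
All equal -149710, so all 6 points lie in one plane.

Yes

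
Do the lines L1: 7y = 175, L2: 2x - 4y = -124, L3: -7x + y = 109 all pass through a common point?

Intersecting L1 and L2: solving the 2×2 system gives (x, y) = (-12, 25).
Substitute into L3: (-7)(-12) + (1)(25) = 109.
This equals 109, so (-12, 25) lies on all three lines and they are concurrent.

Yes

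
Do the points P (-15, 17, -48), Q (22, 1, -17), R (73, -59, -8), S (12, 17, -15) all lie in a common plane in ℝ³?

Yes

A normal to the plane through P, Q, R is n = PQ × PR = (1716, 1248, -1404).
The plane has equation n·X = 62868. For S: n·S = 62868.
Equal, so S lies in the plane and all four are coplanar.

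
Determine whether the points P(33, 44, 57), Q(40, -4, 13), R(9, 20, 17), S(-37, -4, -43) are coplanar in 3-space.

With P as base: PQ = (7, -48, -44), PR = (-24, -24, -40), PS = (-70, -48, -100).
PR × PS = (480, 400, -528).
PQ · (PR × PS) = 7392.
Since 7392 ≠ 0, the four points are not coplanar.

No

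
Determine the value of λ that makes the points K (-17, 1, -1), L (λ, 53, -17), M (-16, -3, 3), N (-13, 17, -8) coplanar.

2

Normal to plane KMN: n = (-36, 23, 32); plane equation n·P = 603.
Requiring n·L = 603: (-36)λ + (675) = 603.
So λ = 2.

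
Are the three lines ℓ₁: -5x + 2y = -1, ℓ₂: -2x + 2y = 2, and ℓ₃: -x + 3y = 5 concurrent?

Yes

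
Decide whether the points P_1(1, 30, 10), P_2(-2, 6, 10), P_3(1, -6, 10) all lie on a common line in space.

No

P_1P_2 = (-3, -24, 0), P_1P_3 = (0, -36, 0).
Comparing components 1 and 2: (-3)(-36) − (-24)(0) = 108 ≠ 0, so P_1P_2 and P_1P_3 are not parallel and the points are not collinear.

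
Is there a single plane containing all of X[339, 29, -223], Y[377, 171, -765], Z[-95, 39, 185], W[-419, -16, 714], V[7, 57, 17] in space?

The plane through X, Y, Z has normal n = XY × XZ = (63356, 219724, 62008) and equation n·P = 14021896.
Checking the remaining points: n·W = 14211964, n·V = 14021896.
Since n·W = 14211964 ≠ 14021896, W is off the plane and the points are not all coplanar.

No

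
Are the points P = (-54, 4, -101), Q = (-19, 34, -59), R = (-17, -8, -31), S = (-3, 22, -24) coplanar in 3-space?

The four points are coplanar iff the 3×3 determinant with rows PQ, PR, PS is zero.
Rows: (35, 30, 42), (37, -12, 70), (51, 18, 77).
Expanding along the first row: (35)(-2184) − (30)(-721) + (42)(1278) = -1134.
Nonzero ⇒ not coplanar.

No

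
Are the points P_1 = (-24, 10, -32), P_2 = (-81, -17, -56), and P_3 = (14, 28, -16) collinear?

Yes

P_1P_2 = (-57, -27, -24), P_1P_3 = (38, 18, 16).
P_1P_2 × P_1P_3 = (0, 0, 0).
The cross product vanishes, so the three points are collinear.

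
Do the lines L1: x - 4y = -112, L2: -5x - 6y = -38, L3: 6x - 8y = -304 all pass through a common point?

Intersecting L1 and L2: solving the 2×2 system gives (x, y) = (-20, 23).
Substitute into L3: (6)(-20) + (-8)(23) = -304.
This equals -304, so (-20, 23) lies on all three lines and they are concurrent.

Yes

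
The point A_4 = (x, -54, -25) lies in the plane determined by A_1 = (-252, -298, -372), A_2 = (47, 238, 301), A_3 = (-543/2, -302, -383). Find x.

3/2

Coplanarity requires A_1A_2 · (A_1A_3 × A_1A_4) = 0.
A_1A_2 = (299, 536, 673), A_1A_3 = (-39/2, -4, -11); the triple product is linear in x with coefficient -3204 and constant term 4806.
Setting it to zero: x = 3/2.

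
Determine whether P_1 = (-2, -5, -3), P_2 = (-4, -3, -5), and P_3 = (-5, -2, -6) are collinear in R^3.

P_1P_2 = (-2, 2, -2), P_1P_3 = (-3, 3, -3).
P_1P_2 × P_1P_3 = (0, 0, 0).
The cross product vanishes, so the three points are collinear.

Yes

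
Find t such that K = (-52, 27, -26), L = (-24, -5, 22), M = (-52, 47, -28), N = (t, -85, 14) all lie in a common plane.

-34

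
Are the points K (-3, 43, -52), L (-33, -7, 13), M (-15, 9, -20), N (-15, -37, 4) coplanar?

With K as base: KL = (-30, -50, 65), KM = (-12, -34, 32), KN = (-12, -80, 56).
KM × KN = (656, 288, 552).
KL · (KM × KN) = 1800.
Since 1800 ≠ 0, the four points are not coplanar.

No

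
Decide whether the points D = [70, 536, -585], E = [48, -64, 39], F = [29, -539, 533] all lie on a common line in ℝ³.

DE = (-22, -600, 624), DF = (-41, -1075, 1118).
Comparing components 3 and 1: (624)(-41) − (-22)(1118) = -988 ≠ 0, so DE and DF are not parallel and the points are not collinear.

No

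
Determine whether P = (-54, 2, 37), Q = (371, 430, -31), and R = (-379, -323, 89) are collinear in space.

PQ = (425, 428, -68), PR = (-325, -325, 52).
Comparing components 2 and 3: (428)(52) − (-68)(-325) = 156 ≠ 0, so PQ and PR are not parallel and the points are not collinear.

No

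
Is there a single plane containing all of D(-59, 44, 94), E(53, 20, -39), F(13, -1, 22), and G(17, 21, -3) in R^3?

With D as base: DE = (112, -24, -133), DF = (72, -45, -72), DG = (76, -23, -97).
DF × DG = (2709, 1512, 1764).
DE · (DF × DG) = 32508.
Since 32508 ≠ 0, the four points are not coplanar.

No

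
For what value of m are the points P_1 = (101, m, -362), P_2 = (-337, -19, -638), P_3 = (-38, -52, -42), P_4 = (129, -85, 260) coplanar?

-349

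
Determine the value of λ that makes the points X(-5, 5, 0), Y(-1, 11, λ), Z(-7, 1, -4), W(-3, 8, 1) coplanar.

2

Normal to plane XZW: n = (8, -6, 2); plane equation n·P = -70.
Requiring n·Y = -70: (2)λ + (-74) = -70.
So λ = 2.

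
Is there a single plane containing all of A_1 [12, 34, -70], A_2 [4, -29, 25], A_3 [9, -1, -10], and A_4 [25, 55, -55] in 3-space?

No

A normal to the plane through A_1, A_2, A_3 is n = A_1A_2 × A_1A_3 = (-455, 195, 91).
The plane has equation n·P = -5200. For A_4: n·A_4 = -5655.
-5655 ≠ -5200, so A_4 is off the plane.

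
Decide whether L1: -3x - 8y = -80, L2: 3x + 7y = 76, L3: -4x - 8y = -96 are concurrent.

Yes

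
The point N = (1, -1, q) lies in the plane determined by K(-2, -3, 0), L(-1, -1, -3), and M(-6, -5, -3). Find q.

Coplanarity requires KL · (KM × KN) = 0.
KL = (1, 2, -3), KM = (-4, -2, -3); the triple product is linear in q with coefficient 6 and constant term -6.
Setting it to zero: q = 1.

1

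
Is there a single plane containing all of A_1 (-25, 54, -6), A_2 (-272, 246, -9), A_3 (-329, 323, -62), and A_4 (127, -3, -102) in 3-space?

The four points are coplanar iff the 3×3 determinant with rows A_1A_2, A_1A_3, A_1A_4 is zero.
Rows: (-247, 192, -3), (-304, 269, -56), (152, -57, -96).
Expanding along the first row: (-247)(-29016) − (192)(37696) + (-3)(-23560) = 0.
Zero determinant ⇒ coplanar.

Yes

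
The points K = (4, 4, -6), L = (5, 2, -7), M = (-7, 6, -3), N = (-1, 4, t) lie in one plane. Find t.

Coplanarity ⇔ det[KL; KM; KN] = 0.
Expanding, this is linear in t: (-20)t + (-100) = 0.
So t = -5.

-5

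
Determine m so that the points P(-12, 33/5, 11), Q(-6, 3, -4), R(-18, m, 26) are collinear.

Direction PQ = (6, -18/5, -15). From the x-coordinate of R, the parameter along the line is τ = (-18 − (-12))/6 = -1.
Then m = 33/5 + (-1)·(-18/5) = 51/5.

51/5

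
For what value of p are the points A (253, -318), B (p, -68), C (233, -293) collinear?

53

The three points are collinear iff det[AB; AC] = 0.
This determinant is linear in p: (25)p + (-1325) = 0, so p = 53.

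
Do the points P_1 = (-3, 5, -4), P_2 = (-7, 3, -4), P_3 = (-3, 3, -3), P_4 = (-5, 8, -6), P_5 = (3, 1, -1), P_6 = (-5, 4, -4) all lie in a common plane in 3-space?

No

The plane through P_1, P_2, P_3 has normal n = P_1P_2 × P_1P_3 = (-2, 4, 8) and equation n·P = -6.
Checking the remaining points: n·P_4 = -6, n·P_5 = -10, n·P_6 = -6.
Since n·P_5 = -10 ≠ -6, P_5 is off the plane and the points are not all coplanar.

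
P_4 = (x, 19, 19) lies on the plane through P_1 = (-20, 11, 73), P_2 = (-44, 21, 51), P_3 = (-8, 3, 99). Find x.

-8

The plane through P_1, P_2, P_3 has equation 84x + 360y + 72z = 7536.
Substituting P_4: (84)x + (8208) = 7536, so x = -8.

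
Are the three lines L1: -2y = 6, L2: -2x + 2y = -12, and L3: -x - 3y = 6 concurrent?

Yes

Lines aᵢx + bᵢy = cᵢ with pairwise distinct directions are concurrent exactly when det[aᵢ bᵢ cᵢ] = 0.
Here the determinant is 0.
It vanishes, so the lines are concurrent at (3, -3).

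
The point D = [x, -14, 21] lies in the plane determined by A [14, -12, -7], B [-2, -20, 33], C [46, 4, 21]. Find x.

10

A normal to the plane is n = AB × AC = (-864, 1728, 0).
D lies in the plane iff n · AD = 0.
This gives (-864)x + (8640) = 0, so x = 10.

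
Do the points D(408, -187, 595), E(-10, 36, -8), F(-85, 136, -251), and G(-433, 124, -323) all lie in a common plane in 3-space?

The four points are coplanar iff the 3×3 determinant with rows DE, DF, DG is zero.
Rows: (-418, 223, -603), (-493, 323, -846), (-841, 311, -918).
Expanding along the first row: (-418)(-33408) − (223)(-258912) + (-603)(118320) = 354960.
Nonzero ⇒ not coplanar.

No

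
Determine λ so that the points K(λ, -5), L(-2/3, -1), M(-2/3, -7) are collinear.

Collinearity: (K − L) must be parallel to (M − L) = (0, -6).
Cross-multiplying the components: (λ − (-2/3))·(-6) = (-4)·(0).
Solving gives λ = -2/3.

-2/3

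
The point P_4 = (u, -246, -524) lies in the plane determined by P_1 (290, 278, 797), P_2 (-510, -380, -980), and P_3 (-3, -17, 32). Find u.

-152

A normal to the plane is n = P_1P_2 × P_1P_3 = (-20845, -91339, 43206).
P_4 lies in the plane iff n · P_1P_4 = 0.
This gives (-20845)u + (-3168440) = 0, so u = -152.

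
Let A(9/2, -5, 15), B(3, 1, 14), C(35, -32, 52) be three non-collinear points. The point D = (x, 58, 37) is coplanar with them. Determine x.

25/2

The plane through A, B, C has equation 195x + 25y − (285/2)z = -1385.
Substituting D: (195)x + (-7645/2) = -1385, so x = 25/2.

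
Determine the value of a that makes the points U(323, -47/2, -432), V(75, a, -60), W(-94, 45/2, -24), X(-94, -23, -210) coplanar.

71/2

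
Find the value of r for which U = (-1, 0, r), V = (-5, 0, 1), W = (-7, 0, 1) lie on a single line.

Collinearity requires UV × UW = 0; each component is linear in r.
The y-component gives (2)r + (-2) = 0, so r = 1.
The remaining components then also vanish.

1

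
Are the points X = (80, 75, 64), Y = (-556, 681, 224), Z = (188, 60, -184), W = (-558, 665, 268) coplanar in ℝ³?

The four points are coplanar iff the 3×3 determinant with rows XY, XZ, XW is zero.
Rows: (-636, 606, 160), (108, -15, -248), (-638, 590, 204).
Expanding along the first row: (-636)(143260) − (606)(-136192) + (160)(54150) = 82992.
Nonzero ⇒ not coplanar.

No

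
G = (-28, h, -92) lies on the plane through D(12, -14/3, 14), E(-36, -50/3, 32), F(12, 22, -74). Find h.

22

The plane through D, E, F has equation 576x − 4224y − 1280z = 8704.
Substituting G: (-4224)h + (101632) = 8704, so h = 22.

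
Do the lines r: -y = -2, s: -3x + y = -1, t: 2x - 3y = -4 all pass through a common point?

Yes

Intersecting r and s: solving the 2×2 system gives (x, y) = (1, 2).
Substitute into t: (2)(1) + (-3)(2) = -4.
This equals -4, so (1, 2) lies on all three lines and they are concurrent.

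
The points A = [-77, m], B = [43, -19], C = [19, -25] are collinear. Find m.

Collinearity: (A − B) must be parallel to (C − B) = (-24, -6).
Cross-multiplying the components: (m − (-19))·(-24) = (-120)·(-6).
Solving gives m = -49.

-49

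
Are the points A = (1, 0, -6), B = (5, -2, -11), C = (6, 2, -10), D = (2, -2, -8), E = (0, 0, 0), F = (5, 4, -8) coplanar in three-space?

The plane through A, B, C has normal n = AB × AC = (18, -9, 18) and equation n·P = -90.
Checking the remaining points: n·D = -90, n·E = 0, n·F = -90.
Since n·E = 0 ≠ -90, E is off the plane and the points are not all coplanar.

No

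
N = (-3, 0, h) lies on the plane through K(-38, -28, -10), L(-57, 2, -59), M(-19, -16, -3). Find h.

-3

Coplanarity requires KL · (KM × KN) = 0.
KL = (-19, 30, -49), KM = (19, 12, 7); the triple product is linear in h with coefficient -798 and constant term -2394.
Setting it to zero: h = -3.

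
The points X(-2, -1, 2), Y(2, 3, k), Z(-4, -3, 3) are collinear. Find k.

0

Collinearity requires XY × XZ = 0; each component is linear in k.
The x-component gives (2)k + (0) = 0, so k = 0.
The remaining components then also vanish.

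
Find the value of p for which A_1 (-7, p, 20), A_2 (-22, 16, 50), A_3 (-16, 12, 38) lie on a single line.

Direction A_2A_3 = (6, -4, -12). From the x-coordinate of A_1, the parameter along the line is τ = (-7 − (-22))/6 = 5/2.
Then p = 16 + 5/2·(-4) = 6.

6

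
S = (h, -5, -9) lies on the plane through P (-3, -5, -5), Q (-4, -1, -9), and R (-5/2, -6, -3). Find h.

-4

A normal to the plane is n = PQ × PR = (4, 0, -1).
S lies in the plane iff n · PS = 0.
This gives (4)h + (16) = 0, so h = -4.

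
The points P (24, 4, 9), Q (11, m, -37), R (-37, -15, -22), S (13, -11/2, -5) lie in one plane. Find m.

Coplanarity ⇔ det[PQ; PR; PS] = 0.
Expanding, this is linear in m: (-513)m + (-29241/2) = 0.
So m = -57/2.

-57/2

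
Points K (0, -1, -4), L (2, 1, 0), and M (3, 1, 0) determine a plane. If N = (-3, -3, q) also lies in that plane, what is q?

-8

A normal to the plane is n = KL × KM = (0, 4, -2).
N lies in the plane iff n · KN = 0.
This gives (-2)q + (-16) = 0, so q = -8.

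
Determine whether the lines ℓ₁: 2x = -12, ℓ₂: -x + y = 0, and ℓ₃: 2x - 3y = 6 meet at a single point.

The three lines meet at one point iff the augmented coefficient matrix [aᵢ bᵢ cᵢ] has rank < 3, i.e. its determinant vanishes.
Here the determinant is 0.
It vanishes, so the lines are concurrent at (-6, -6).

Yes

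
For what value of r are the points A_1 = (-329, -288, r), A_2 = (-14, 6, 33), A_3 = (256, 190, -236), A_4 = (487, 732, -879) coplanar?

432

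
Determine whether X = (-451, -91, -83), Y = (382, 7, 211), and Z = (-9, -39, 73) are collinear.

XY = (833, 98, 294), XZ = (442, 52, 156).
Each component of XZ is 26/49 times the corresponding component of XY, so XZ = 26/49·XY and the points are collinear.

Yes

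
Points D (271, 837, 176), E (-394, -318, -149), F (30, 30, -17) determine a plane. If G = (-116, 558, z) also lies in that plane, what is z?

The plane through D, E, F has equation −39360x − 50020y + 258300z = -7072500.
Substituting G: (258300)z + (-23345400) = -7072500, so z = 63.

63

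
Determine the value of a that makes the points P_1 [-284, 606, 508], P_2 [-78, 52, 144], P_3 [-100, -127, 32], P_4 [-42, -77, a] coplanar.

60

Normal to plane P_1P_2P_3: n = (-3108, 31080, -49062); plane equation n·P = -5206344.
Requiring n·P_4 = -5206344: (-49062)a + (-2262624) = -5206344.
So a = 60.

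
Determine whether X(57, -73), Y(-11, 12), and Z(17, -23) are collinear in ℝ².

XY = (-68, 85), XZ = (-40, 50).
Checking proportionality: XZ = 10/17·XY, so the vectors are parallel and the points are collinear.

Yes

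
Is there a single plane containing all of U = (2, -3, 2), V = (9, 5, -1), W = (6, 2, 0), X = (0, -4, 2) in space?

The four points are coplanar iff the 3×3 determinant with rows UV, UW, UX is zero.
Rows: (7, 8, -3), (4, 5, -2), (-2, -1, 0).
Expanding along the first row: (7)(-2) − (8)(-4) + (-3)(6) = 0.
Zero determinant ⇒ coplanar.

Yes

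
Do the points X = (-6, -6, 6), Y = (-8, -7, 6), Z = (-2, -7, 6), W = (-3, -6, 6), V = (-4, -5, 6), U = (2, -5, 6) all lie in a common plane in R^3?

The plane through X, Y, Z has normal n = XY × XZ = (0, 0, 6) and equation n·P = 36.
Checking the remaining points: n·W = 36, n·V = 36, n·U = 36.
All equal 36, so all 6 points lie in one plane.

Yes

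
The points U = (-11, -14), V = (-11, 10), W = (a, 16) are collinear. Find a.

-11

Collinearity: (W − U) must be parallel to (V − U) = (0, 24).
Cross-multiplying the components: (a − (-11))·(24) = (30)·(0).
Solving gives a = -11.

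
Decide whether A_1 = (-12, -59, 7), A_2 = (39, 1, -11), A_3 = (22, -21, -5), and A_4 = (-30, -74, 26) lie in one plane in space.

A normal to the plane through A_1, A_2, A_3 is n = A_1A_2 × A_1A_3 = (-36, 0, -102).
The plane has equation n·P = -282. For A_4: n·A_4 = -1572.
-1572 ≠ -282, so A_4 is off the plane.

No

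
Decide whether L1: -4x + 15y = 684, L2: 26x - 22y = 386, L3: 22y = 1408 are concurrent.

The three lines meet at one point iff the augmented coefficient matrix [aᵢ bᵢ cᵢ] has rank < 3, i.e. its determinant vanishes.
Here the determinant is 0.
It vanishes, so the lines are concurrent at (69, 64).

Yes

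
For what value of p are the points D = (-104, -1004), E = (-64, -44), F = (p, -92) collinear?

Collinearity: (F − D) must be parallel to (E − D) = (40, 960).
Cross-multiplying the components: (p − (-104))·(960) = (912)·(40).
Solving gives p = -66.

-66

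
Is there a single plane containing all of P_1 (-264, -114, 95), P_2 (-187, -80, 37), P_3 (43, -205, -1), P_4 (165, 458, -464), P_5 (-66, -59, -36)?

The plane through P_1, P_2, P_3 has normal n = P_1P_2 × P_1P_3 = (-8542, -10414, -17445) and equation n·P = 1785009.
Checking the remaining points: n·P_4 = 1915438, n·P_5 = 1806218.
Since n·P_4 = 1915438 ≠ 1785009, P_4 is off the plane and the points are not all coplanar.

No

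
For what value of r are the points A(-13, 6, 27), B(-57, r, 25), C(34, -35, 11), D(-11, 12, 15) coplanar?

56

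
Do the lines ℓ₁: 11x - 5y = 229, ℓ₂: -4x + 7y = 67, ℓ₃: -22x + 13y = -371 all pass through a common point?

Yes

Lines aᵢx + bᵢy = cᵢ with pairwise distinct directions are concurrent exactly when det[aᵢ bᵢ cᵢ] = 0.
Here the determinant is 0.
It vanishes, so the lines are concurrent at (34, 29).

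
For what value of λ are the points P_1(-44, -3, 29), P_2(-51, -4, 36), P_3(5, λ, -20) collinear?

4

Collinearity requires P_1P_2 × P_1P_3 = 0; each component is linear in λ.
The x-component gives (-7)λ + (28) = 0, so λ = 4.
The remaining components then also vanish.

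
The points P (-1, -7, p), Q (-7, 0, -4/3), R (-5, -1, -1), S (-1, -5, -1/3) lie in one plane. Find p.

The points are coplanar iff PQ · (PR × PS) = 0.
Expanding, this is linear in p: (4)p + (4/3) = 0.
So p = -1/3.

-1/3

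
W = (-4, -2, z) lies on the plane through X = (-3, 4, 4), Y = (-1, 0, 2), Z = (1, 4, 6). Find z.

The plane through X, Y, Z has equation −8x − 12y + 16z = 40.
Substituting W: (16)z + (56) = 40, so z = -1.

-1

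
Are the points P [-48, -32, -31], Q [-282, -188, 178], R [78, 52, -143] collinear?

No

PQ = (-234, -156, 209), PR = (126, 84, -112).
PQ × PR = (-84, 126, 0).
The cross product is nonzero, so the points do not lie on one line.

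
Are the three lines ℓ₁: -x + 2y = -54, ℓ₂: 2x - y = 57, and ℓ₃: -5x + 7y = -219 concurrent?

Yes

The three lines meet at one point iff the augmented coefficient matrix [aᵢ bᵢ cᵢ] has rank < 3, i.e. its determinant vanishes.
Here the determinant is 0.
It vanishes, so the lines are concurrent at (20, -17).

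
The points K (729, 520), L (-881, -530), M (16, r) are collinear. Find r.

55

The three points are collinear iff det[KL; KM] = 0.
This determinant is linear in r: (-1610)r + (88550) = 0, so r = 55.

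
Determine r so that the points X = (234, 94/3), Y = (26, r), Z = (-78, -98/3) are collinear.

-34/3

The three points are collinear iff det[XY; XZ] = 0.
This determinant is linear in r: (312)r + (3536) = 0, so r = -34/3.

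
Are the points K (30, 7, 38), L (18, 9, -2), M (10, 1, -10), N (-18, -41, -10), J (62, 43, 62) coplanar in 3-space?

The plane through K, L, M has normal n = KL × KM = (-336, 224, 112) and equation n·P = -4256.
Checking the remaining points: n·N = -4256, n·J = -4256.
All equal -4256, so all 5 points lie in one plane.

Yes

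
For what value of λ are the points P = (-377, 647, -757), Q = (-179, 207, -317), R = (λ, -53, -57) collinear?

-62

Direction PQ = (198, -440, 440). From the y-coordinate of R, the parameter along the line is τ = (-53 − 647)/(-440) = 35/22.
Then λ = (-377) + 35/22·(198) = -62.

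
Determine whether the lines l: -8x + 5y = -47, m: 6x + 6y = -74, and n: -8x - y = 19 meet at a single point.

Intersecting l and m: solving the 2×2 system gives (x, y) = (-44/39, -437/39).
Substitute into n: (-8)(-44/39) + (-1)(-437/39) = 263/13.
But n requires 19 ≠ 263/13, so the three lines have no common point.

No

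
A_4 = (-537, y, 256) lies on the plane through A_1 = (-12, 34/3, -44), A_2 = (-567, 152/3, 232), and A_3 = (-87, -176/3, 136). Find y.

28

Coplanarity requires A_1A_2 · (A_1A_3 × A_1A_4) = 0.
A_1A_2 = (-555, 118/3, 276), A_1A_3 = (-75, -70, 180); the triple product is linear in y with coefficient 79200 and constant term -2217600.
Setting it to zero: y = 28.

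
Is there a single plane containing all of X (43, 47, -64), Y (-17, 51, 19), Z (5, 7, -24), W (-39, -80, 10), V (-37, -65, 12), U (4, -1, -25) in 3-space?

The plane through X, Y, Z has normal n = XY × XZ = (3480, -754, 2552) and equation n·P = -49126.
Checking the remaining points: n·W = -49880, n·V = -49126, n·U = -49126.
Since n·W = -49880 ≠ -49126, W is off the plane and the points are not all coplanar.

No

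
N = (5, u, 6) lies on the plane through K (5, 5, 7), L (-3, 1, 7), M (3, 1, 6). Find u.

2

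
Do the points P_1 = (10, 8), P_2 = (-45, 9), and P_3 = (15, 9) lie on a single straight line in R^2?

P_1P_2 = (-55, 1), P_1P_3 = (5, 1).
If collinear, P_1P_3 would be a scalar multiple of P_1P_2. But (-55)·(1) ≠ (1)·(5) (difference -60), so they are not parallel; the points are not collinear.

No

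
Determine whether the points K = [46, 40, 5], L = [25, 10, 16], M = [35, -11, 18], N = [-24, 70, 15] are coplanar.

Yes

The four points are coplanar iff the 3×3 determinant with rows KL, KM, KN is zero.
Rows: (-21, -30, 11), (-11, -51, 13), (-70, 30, 10).
Expanding along the first row: (-21)(-900) − (-30)(800) + (11)(-3900) = 0.
Zero determinant ⇒ coplanar.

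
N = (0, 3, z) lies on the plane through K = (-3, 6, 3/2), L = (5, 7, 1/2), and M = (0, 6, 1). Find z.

0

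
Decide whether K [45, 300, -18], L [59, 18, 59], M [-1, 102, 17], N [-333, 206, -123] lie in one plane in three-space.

The four points are coplanar iff the 3×3 determinant with rows KL, KM, KN is zero.
Rows: (14, -282, 77), (-46, -198, 35), (-378, -94, -105).
Expanding along the first row: (14)(24080) − (-282)(18060) + (77)(-70520) = 0.
Zero determinant ⇒ coplanar.

Yes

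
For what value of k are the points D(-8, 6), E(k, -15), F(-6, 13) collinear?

-14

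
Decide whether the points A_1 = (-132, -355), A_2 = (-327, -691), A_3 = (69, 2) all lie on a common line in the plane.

No

A_1A_2 = (-195, -336), A_1A_3 = (201, 357).
If collinear, A_1A_3 would be a scalar multiple of A_1A_2. But (-195)·(357) ≠ (-336)·(201) (difference -2079), so they are not parallel; the points are not collinear.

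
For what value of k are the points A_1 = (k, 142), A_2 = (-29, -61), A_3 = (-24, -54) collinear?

116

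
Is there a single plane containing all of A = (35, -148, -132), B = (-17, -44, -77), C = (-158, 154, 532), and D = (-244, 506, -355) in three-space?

No

The four points are coplanar iff the 3×3 determinant with rows AB, AC, AD is zero.
Rows: (-52, 104, 55), (-193, 302, 664), (-279, 654, -223).
Expanding along the first row: (-52)(-501602) − (104)(228295) + (55)(-41964) = 32604.
Nonzero ⇒ not coplanar.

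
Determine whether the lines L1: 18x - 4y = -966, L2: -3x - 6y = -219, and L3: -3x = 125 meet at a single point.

Lines aᵢx + bᵢy = cᵢ with pairwise distinct directions are concurrent exactly when det[aᵢ bᵢ cᵢ] = 0.
Here the determinant is -240.
Nonzero, so no common point exists.

No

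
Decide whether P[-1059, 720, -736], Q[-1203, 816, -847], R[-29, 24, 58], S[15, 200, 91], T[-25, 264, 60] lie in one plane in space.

Yes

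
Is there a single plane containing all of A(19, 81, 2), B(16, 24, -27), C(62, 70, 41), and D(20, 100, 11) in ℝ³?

With A as base: AB = (-3, -57, -29), AC = (43, -11, 39), AD = (1, 19, 9).
AC × AD = (-840, -348, 828).
AB · (AC × AD) = -1656.
Since -1656 ≠ 0, the four points are not coplanar.

No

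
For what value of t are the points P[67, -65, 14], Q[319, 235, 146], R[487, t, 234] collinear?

435

Direction PQ = (252, 300, 132). From the x-coordinate of R, the parameter along the line is τ = (487 − 67)/252 = 5/3.
Then t = (-65) + 5/3·(300) = 435.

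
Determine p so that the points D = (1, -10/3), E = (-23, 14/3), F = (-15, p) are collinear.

2

The three points are collinear iff det[DE; DF] = 0.
This determinant is linear in p: (-24)p + (48) = 0, so p = 2.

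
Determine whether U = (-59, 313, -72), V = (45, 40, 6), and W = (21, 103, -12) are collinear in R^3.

UV = (104, -273, 78), UW = (80, -210, 60).
Each component of UW is 10/13 times the corresponding component of UV, so UW = 10/13·UV and the points are collinear.

Yes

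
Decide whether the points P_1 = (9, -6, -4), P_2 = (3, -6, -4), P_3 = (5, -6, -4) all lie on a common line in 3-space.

P_1P_2 = (-6, 0, 0), P_1P_3 = (-4, 0, 0).
P_1P_2 × P_1P_3 = (0, 0, 0).
The cross product vanishes, so the three points are collinear.

Yes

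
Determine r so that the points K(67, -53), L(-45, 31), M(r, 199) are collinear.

-269

Collinearity: (M − K) must be parallel to (L − K) = (-112, 84).
Cross-multiplying the components: (r − 67)·(84) = (252)·(-112).
Solving gives r = -269.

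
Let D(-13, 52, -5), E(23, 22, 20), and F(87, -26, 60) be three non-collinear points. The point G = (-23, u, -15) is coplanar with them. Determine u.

The plane through D, E, F has equation 160y + 192z = 7360.
Substituting G: (160)u + (-2880) = 7360, so u = 64.

64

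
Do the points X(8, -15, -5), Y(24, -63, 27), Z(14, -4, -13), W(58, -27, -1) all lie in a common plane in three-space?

No

With X as base: XY = (16, -48, 32), XZ = (6, 11, -8), XW = (50, -12, 4).
XZ × XW = (-52, -424, -622).
XY · (XZ × XW) = -384.
Since -384 ≠ 0, the four points are not coplanar.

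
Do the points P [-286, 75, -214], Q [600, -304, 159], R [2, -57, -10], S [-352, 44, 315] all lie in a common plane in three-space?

Yes

A normal to the plane through P, Q, R is n = PQ × PR = (-28080, -73320, -7800).
The plane has equation n·X = 4201080. For S: n·S = 4201080.
Equal, so S lies in the plane and all four are coplanar.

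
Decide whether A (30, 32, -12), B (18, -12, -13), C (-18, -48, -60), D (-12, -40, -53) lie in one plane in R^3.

A normal to the plane through A, B, C is n = AB × AC = (2032, -528, -1152).
The plane has equation n·P = 57888. For D: n·D = 57792.
57792 ≠ 57888, so D is off the plane.

No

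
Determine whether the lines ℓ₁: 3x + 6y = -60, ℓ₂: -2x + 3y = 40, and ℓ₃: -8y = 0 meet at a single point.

Intersecting ℓ₁ and ℓ₂: solving the 2×2 system gives (x, y) = (-20, 0).
Substitute into ℓ₃: (0)(-20) + (-8)(0) = 0.
This equals 0, so (-20, 0) lies on all three lines and they are concurrent.

Yes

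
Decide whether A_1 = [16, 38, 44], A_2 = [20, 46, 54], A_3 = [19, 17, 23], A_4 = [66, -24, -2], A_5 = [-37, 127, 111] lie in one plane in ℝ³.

The plane through A_1, A_2, A_3 has normal n = A_1A_2 × A_1A_3 = (42, 114, -108) and equation n·P = 252.
Checking the remaining points: n·A_4 = 252, n·A_5 = 936.
Since n·A_5 = 936 ≠ 252, A_5 is off the plane and the points are not all coplanar.

No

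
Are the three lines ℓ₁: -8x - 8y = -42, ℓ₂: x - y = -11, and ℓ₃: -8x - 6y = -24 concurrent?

Intersecting ℓ₁ and ℓ₂: solving the 2×2 system gives (x, y) = (-23/8, 65/8).
Substitute into ℓ₃: (-8)(-23/8) + (-6)(65/8) = -103/4.
But ℓ₃ requires -24 ≠ -103/4, so the three lines have no common point.

No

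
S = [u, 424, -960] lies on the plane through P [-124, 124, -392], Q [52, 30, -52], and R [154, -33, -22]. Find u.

Coplanarity requires PQ · (PR × PS) = 0.
PQ = (176, -94, 340), PR = (278, -157, 370); the triple product is linear in u with coefficient 18600 and constant term 11978400.
Setting it to zero: u = -644.

-644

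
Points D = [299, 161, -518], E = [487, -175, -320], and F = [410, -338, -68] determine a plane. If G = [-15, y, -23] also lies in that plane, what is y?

A normal to the plane is n = DE × DF = (-52398, -62622, -56516).
G lies in the plane iff n · DG = 0.
This gives (-62622)y + (-1440306) = 0, so y = -23.

-23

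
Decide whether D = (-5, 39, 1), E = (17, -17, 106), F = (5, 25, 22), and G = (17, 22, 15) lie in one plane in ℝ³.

The four points are coplanar iff the 3×3 determinant with rows DE, DF, DG is zero.
Rows: (22, -56, 105), (10, -14, 21), (22, -17, 14).
Expanding along the first row: (22)(161) − (-56)(-322) + (105)(138) = 0.
Zero determinant ⇒ coplanar.

Yes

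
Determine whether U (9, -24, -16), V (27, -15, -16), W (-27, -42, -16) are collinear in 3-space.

Yes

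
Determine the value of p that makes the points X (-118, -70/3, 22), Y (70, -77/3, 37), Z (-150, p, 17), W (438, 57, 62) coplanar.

26

Coplanarity ⇔ det[XY; XZ; XW] = 0.
Expanding, this is linear in p: (-820)p + (21320) = 0.
So p = 26.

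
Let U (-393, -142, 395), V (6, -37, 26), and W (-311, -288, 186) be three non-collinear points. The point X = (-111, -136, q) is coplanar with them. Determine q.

80

Coplanarity requires UV · (UW × UX) = 0.
UV = (399, 105, -369), UW = (82, -146, -209); the triple product is linear in q with coefficient -66864 and constant term 5349120.
Setting it to zero: q = 80.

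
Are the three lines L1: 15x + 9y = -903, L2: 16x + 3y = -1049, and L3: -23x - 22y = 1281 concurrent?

No

Intersecting L1 and L2: solving the 2×2 system gives (x, y) = (-68, 13).
Substitute into L3: (-23)(-68) + (-22)(13) = 1278.
But L3 requires 1281 ≠ 1278, so the three lines have no common point.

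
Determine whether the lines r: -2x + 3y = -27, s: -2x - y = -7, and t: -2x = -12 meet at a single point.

Intersecting r and s: solving the 2×2 system gives (x, y) = (6, -5).
Substitute into t: (-2)(6) + (0)(-5) = -12.
This equals -12, so (6, -5) lies on all three lines and they are concurrent.

Yes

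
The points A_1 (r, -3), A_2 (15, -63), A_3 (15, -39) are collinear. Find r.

The three points are collinear iff det[A_1A_2; A_1A_3] = 0.
This determinant is linear in r: (-24)r + (360) = 0, so r = 15.

15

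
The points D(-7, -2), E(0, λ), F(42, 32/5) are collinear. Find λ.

Collinearity: (E − D) must be parallel to (F − D) = (49, 42/5).
Cross-multiplying the components: (λ − (-2))·(49) = (7)·(42/5).
Solving gives λ = -4/5.

-4/5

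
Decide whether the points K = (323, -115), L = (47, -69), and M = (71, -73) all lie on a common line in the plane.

Yes

KL = (-276, 46), KM = (-252, 42).
det[KL; KM] = (-276)(42) − (46)(-252) = 0.
The determinant is zero, so the points are collinear.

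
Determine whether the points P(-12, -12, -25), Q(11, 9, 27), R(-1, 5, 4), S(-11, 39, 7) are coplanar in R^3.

The four points are coplanar iff the 3×3 determinant with rows PQ, PR, PS is zero.
Rows: (23, 21, 52), (11, 17, 29), (1, 51, 32).
Expanding along the first row: (23)(-935) − (21)(323) + (52)(544) = 0.
Zero determinant ⇒ coplanar.

Yes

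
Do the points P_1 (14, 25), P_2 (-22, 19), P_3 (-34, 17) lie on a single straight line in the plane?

P_1P_2 = (-36, -6), P_1P_3 = (-48, -8).
Checking proportionality: P_1P_3 = 4/3·P_1P_2, so the vectors are parallel and the points are collinear.

Yes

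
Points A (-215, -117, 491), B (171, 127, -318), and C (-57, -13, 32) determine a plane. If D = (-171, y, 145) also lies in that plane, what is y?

-81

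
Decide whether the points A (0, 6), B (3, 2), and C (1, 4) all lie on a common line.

No

AB = (3, -4), AC = (1, -2).
Twice the signed area of △ABC is (3)(-2) − (-4)(1) = -2.
The area is nonzero, so the three points are not collinear.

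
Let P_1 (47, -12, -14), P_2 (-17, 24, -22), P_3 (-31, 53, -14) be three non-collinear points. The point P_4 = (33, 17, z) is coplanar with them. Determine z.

-6

A normal to the plane is n = P_1P_2 × P_1P_3 = (520, 624, -1352).
P_4 lies in the plane iff n · P_1P_4 = 0.
This gives (-1352)z + (-8112) = 0, so z = -6.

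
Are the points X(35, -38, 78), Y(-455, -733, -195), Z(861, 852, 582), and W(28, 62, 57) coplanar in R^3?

Yes

A normal to the plane through X, Y, Z is n = XY × XZ = (-107310, 21462, 137970).
The plane has equation n·P = 6190254. For W: n·W = 6190254.
Equal, so W lies in the plane and all four are coplanar.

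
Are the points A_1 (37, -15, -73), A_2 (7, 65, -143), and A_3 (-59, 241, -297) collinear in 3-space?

Yes

A_1A_2 = (-30, 80, -70), A_1A_3 = (-96, 256, -224).
Each component of A_1A_3 is 16/5 times the corresponding component of A_1A_2, so A_1A_3 = 16/5·A_1A_2 and the points are collinear.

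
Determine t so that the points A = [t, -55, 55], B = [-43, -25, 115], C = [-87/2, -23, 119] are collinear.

-71/2

Collinearity requires AB × AC = 0; each component is linear in t.
The y-component gives (4)t + (142) = 0, so t = -71/2.
The remaining components then also vanish.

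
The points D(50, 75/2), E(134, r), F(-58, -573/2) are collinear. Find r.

579/2

The three points are collinear iff det[DE; DF] = 0.
This determinant is linear in r: (108)r + (-31266) = 0, so r = 579/2.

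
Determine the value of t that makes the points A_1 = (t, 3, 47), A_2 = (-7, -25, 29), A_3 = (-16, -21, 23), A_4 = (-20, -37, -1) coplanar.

-20

The points are coplanar iff A_1A_2 · (A_1A_3 × A_1A_4) = 0.
Expanding, this is linear in t: (192)t + (3840) = 0.
So t = -20.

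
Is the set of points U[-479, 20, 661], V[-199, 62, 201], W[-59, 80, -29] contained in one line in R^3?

No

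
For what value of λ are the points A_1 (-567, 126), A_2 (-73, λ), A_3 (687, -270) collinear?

Collinearity: (A_2 − A_1) must be parallel to (A_3 − A_1) = (1254, -396).
Cross-multiplying the components: (λ − 126)·(1254) = (494)·(-396).
Solving gives λ = -30.

-30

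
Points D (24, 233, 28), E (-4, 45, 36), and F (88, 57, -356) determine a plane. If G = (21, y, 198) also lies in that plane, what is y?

493

A normal to the plane is n = DE × DF = (73600, -10240, 16960).
G lies in the plane iff n · DG = 0.
This gives (-10240)y + (5048320) = 0, so y = 493.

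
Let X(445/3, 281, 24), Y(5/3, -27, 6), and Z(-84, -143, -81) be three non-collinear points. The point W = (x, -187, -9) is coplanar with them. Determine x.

-230/3

A normal to the plane is n = XY × XZ = (24708, -11218, -9372).
W lies in the plane iff n · XW = 0.
This gives (24708)x + (1894280) = 0, so x = -230/3.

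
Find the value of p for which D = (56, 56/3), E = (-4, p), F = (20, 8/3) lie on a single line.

Collinearity: (E − D) must be parallel to (F − D) = (-36, -16).
Cross-multiplying the components: (p − 56/3)·(-36) = (-60)·(-16).
Solving gives p = -8.

-8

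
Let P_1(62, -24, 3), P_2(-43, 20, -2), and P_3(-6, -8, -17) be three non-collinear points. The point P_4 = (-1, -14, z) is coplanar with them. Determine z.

A normal to the plane is n = P_1P_2 × P_1P_3 = (-800, -1760, 1312).
P_4 lies in the plane iff n · P_1P_4 = 0.
This gives (1312)z + (28864) = 0, so z = -22.

-22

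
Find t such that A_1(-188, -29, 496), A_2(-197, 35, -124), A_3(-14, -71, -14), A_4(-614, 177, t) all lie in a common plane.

666

Normal to plane A_1A_2A_3: n = (-58680, -112470, -10758); plane equation n·P = 8957502.
Requiring n·A_4 = 8957502: (-10758)t + (16122330) = 8957502.
So t = 666.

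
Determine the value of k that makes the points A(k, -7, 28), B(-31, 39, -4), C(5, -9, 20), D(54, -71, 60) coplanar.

6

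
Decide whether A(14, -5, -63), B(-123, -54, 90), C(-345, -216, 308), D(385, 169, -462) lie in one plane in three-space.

The four points are coplanar iff the 3×3 determinant with rows AB, AC, AD is zero.
Rows: (-137, -49, 153), (-359, -211, 371), (371, 174, -399).
Expanding along the first row: (-137)(19635) − (-49)(5600) + (153)(15815) = 4100.
Nonzero ⇒ not coplanar.

No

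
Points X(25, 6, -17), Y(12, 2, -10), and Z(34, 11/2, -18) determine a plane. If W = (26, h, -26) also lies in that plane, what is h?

27/2

Coplanarity requires XY · (XZ × XW) = 0.
XY = (-13, -4, 7), XZ = (9, -1/2, -1); the triple product is linear in h with coefficient 50 and constant term -675.
Setting it to zero: h = 27/2.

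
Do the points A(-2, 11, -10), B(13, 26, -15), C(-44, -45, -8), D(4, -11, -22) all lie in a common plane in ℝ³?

With A as base: AB = (15, 15, -5), AC = (-42, -56, 2), AD = (6, -22, -12).
AC × AD = (716, -492, 1260).
AB · (AC × AD) = -2940.
Since -2940 ≠ 0, the four points are not coplanar.

No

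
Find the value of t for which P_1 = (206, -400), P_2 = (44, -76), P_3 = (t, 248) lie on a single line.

Collinearity: (P_3 − P_1) must be parallel to (P_2 − P_1) = (-162, 324).
Cross-multiplying the components: (t − 206)·(324) = (648)·(-162).
Solving gives t = -118.

-118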